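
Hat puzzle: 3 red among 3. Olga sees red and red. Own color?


Total red = 3, seen red = 2
Own red = 3 - 2 = 1
Olga's hat is red.

red


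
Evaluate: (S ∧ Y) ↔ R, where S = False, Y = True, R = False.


S = False, Y = True, R = False
Step 1: S ∧ Y = False AND True = False
Step 2: (False) ↔ R: true when both sides have same truth value.
Result: False ↔ False = True

True


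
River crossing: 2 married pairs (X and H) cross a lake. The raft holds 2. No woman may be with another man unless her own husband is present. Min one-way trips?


Label couples X and H.
1. WX+WH → (far: WX,WH; near: HX,HH)
2. WX ←   (far: WH; near: HX,HH,WX)
3. HX+HH → (far: HX,HH,WH; near: WX)
4. HX ←   (far: HH,WH; near: HX,WX)  — HX returns, since WX is alone on near bank
5. HX+WX → (far: all four; near: empty)
Every state respects the constraint.
Minimum trips = 5

5


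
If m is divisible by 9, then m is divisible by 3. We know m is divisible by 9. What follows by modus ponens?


Modus ponens: P → Q, P ⊢ Q
P: m is divisible by 9
Q: m is divisible by 3
We have P → Q and P is true.
By modus ponens, Q must be true.

m is divisible by 3


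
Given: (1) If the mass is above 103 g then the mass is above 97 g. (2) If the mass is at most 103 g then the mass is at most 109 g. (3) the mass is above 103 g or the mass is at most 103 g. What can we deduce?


Constructive dilemma: (P → Q) ∧ (R → S), P ∨ R ⊢ Q ∨ S
Premise 1: the mass is above 103 g → the mass is above 97 g
Premise 2: the mass is at most 103 g → the mass is at most 109 g
Premise 3: the mass is above 103 g ∨ the mass is at most 103 g
Case 1: Assuming the mass is above 103 g, then by Premise 1, the mass is above 97 g.
Case 2: Assuming the mass is at most 103 g, then by Premise 2, the mass is at most 109 g.
Since one of the mass is above 103 g or the mass is at most 103 g must hold, we get the mass is above 97 g or the mass is at most 109 g.

The mass is above 97 g or the mass is at most 109 g.


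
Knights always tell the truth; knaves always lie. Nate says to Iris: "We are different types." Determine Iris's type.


Nate says: "We are different types."
Case 1: Nate is a Knight (truth-teller)
  Statement is true → they ARE different → Iris is a Knave
Case 2: Nate is a Knave (liar)
  Statement is false → they are NOT different → Iris is a Knave
In both cases, Iris is a Knave.

Knave


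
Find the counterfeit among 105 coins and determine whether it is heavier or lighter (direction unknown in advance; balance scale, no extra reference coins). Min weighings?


Let n = 105. 210 possibilities (n coins × lighter/heavier); each weighing has 3 outcomes.
Bound for k weighings: say the first weighing puts j coins on each pan. If it tips, the 2j weighed coins remain suspects (each with a known direction) and k-1 weighings give 3^(k-1) outcomes; 3^(k-1) is odd, so 2j ≤ 3^(k-1) - 1. If it balances, the n - 2j unweighed coins remain with direction unknown: 2(n - 2j) ≤ 3^(k-1) - 1 by the same parity argument. Adding, n ≤ (3^(k-1) - 1) + (3^(k-1) - 1)/2 = (3^k - 3)/2, and the classical three-group strategy achieves this (3 coins in 2 weighings, 12 in 3, 39 in 4, 120 in 5).
So we need the smallest k with (3^k - 3)/2 ≥ 105.
k = 4: (3^4 - 3)/2 = 39 < 105 ✗
k = 5: (3^5 - 3)/2 = 120 ≥ 105 ✓

5


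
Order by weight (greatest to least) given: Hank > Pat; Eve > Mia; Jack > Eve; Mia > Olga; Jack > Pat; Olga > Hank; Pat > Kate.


Constraints: Hank > Pat; Eve > Mia; Jack > Eve; Mia > Olga; Jack > Pat; Olga > Hank; Pat > Kate
Method: at each step, the next-highest is the one remaining person who never appears on the smaller side of a constraint between remaining people.
  Step 1: remaining {Mia, Hank, Pat, Olga, Eve, Kate, Jack}; on the smaller side: {Mia, Hank, Pat, Olga, Eve, Kate} → Jack is next (Jack > Eve; Jack > Pat).
  Step 2: remaining {Mia, Hank, Pat, Olga, Eve, Kate}; on the smaller side: {Mia, Hank, Pat, Olga, Kate} → Eve is next (Eve > Mia).
  Step 3: remaining {Mia, Hank, Pat, Olga, Kate}; on the smaller side: {Hank, Pat, Olga, Kate} → Mia is next (Mia > Olga).
  Step 4: remaining {Hank, Pat, Olga, Kate}; on the smaller side: {Hank, Pat, Kate} → Olga is next (Olga > Hank).
  Step 5: remaining {Hank, Pat, Kate}; on the smaller side: {Pat, Kate} → Hank is next (Hank > Pat).
  Step 6: remaining {Pat, Kate}; on the smaller side: {Kate} → Pat is next (Pat > Kate).
  Step 7: only Kate remains → lowest.
Final ranking (highest to lowest):

Jack > Eve > Mia > Olga > Hank > Pat > Kate


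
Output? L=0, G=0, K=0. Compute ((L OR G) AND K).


L OR G = 0|0 = 0
0 AND 0 = 0

0


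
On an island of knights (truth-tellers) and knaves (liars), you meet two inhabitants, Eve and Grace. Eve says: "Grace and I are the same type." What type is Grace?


Eve says: "Grace and I are the same type."
Case 1: Eve is a Knight (truth-teller)
  Statement is true → they ARE the same → Grace is also a Knight
Case 2: Eve is a Knave (liar)
  Statement is false → they are NOT the same → Grace is a Knight
In both cases, Grace is a Knight.

Knight


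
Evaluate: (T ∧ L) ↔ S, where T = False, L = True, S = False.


T = False, L = True, S = False
Step 1: T ∧ L = False AND True = False
Step 2: (False) ↔ S: true when both sides have same truth value.
Result: False ↔ False = True

True


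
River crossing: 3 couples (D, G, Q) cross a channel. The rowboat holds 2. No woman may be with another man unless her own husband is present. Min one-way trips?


Label couples D, G, Q (H = husband, W = wife).
Counting alone: 6 people, the rowboat carries 2 and someone must bring it back, so each round trip nets at most +1 on the far side until the last crossing → at least 9 trips. The jealousy constraint makes 9 impossible; the shortest valid schedule has 11:
1. WD+WG →  (far: WD,WG; near: HD,HG,HQ,WQ)
2. WD ←       (far: WG; near: HD,HG,HQ,WD,WQ)
3. WD+WQ →  (far: WD,WG,WQ; near: HD,HG,HQ)
4. WD ←       (far: WG,WQ; near: HD,HG,HQ,WD)
5. HG+HQ →  (far: HG,WG,HQ,WQ; near: HD,WD)
6. HG+WG ←  (far: HQ,WQ; near: HD,WD,HG,WG)
7. HD+HG →  (far: HD,HG,HQ,WQ; near: WD,WG)
8. WQ ←       (far: HD,HG,HQ; near: WD,WG,WQ)
9. WD+WG →  (far: HD,WD,HG,WG,HQ; near: WQ)
10. HQ ←      (far: HD,WD,HG,WG; near: HQ,WQ)
11. HQ+WQ → (far: all six; near: empty)
In every state each wife is either with her husband or with no other man.
Minimum trips = 11

11


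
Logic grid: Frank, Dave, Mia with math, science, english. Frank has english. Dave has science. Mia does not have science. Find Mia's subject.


From clues:
  Frank → english
  Dave → science
By elimination, Mia gets the remaining.

math


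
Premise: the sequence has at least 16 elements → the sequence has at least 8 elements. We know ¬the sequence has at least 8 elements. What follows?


Modus tollens: P → Q, ¬Q ⊢ ¬P
P: the sequence has at least 16 elements
Q: the sequence has at least 8 elements
We have P → Q and Q is false.
By modus tollens, P must be false.

It is not the case that the sequence has at least 16 elements


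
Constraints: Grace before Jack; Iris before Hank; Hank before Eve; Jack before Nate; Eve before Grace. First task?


Constraints: Grace before Jack; Iris before Hank; Hank before Eve; Jack before Nate; Eve before Grace
The first task can have nothing scheduled before it, so it must never appear on the right of a 'before'.
Tasks appearing after some 'before': Jack, Hank, Eve, Nate, Grace.
The only task not in that list is Iris → it is first.

Iris


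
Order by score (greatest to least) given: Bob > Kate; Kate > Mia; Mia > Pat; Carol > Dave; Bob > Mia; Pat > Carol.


Constraints: Bob > Kate; Kate > Mia; Mia > Pat; Carol > Dave; Bob > Mia; Pat > Carol
Method: at each step, the next-highest is the one remaining person who never appears on the smaller side of a constraint between remaining people.
  Step 1: remaining {Carol, Mia, Dave, Pat, Bob, Kate}; on the smaller side: {Carol, Mia, Dave, Pat, Kate} → Bob is next (Bob > Kate; Bob > Mia).
  Step 2: remaining {Carol, Mia, Dave, Pat, Kate}; on the smaller side: {Carol, Mia, Dave, Pat} → Kate is next (Kate > Mia).
  Step 3: remaining {Carol, Mia, Dave, Pat}; on the smaller side: {Carol, Dave, Pat} → Mia is next (Mia > Pat).
  Step 4: remaining {Carol, Dave, Pat}; on the smaller side: {Carol, Dave} → Pat is next (Pat > Carol).
  Step 5: remaining {Carol, Dave}; on the smaller side: {Dave} → Carol is next (Carol > Dave).
  Step 6: only Dave remains → lowest.
Final ranking (highest to lowest):

Bob > Kate > Mia > Pat > Carol > Dave


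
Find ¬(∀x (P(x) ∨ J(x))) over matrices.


Original: ∀x (P(x) ∨ J(x))
Rule: ¬∀→∃, ¬∃→∀, negate predicate.
Negation: ∃x (¬P(x) ∧ ¬J(x))

∃x (¬P(x) ∧ ¬J(x))


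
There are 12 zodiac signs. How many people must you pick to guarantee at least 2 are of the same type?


Pigeonhole: to guarantee k in one of n categories, need (k-1)×n + 1.
k = 2, n = 12
Minimum = (2-1) × 12 + 1 = 1 × 12 + 1

13


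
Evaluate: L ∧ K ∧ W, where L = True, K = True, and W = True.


L = True, K = True, W = True
Step 1: L ∧ K = True AND True = True
Step 2: (True) ∧ W = (True) AND True = True
AND is true only when ALL operands are true.

True


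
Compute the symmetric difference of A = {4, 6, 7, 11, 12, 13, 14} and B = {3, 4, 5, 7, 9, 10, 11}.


A = {4, 6, 7, 11, 12, 13, 14}
B = {3, 4, 5, 7, 9, 10, 11}
Operation: symmetric difference
In A only: [6, 12, 13, 14], in B only: [3, 5, 9, 10]

{3, 5, 6, 9, 10, 12, 13, 14}


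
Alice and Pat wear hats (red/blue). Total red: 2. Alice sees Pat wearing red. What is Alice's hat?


Total red = 2, Pat = red
Red accounted for: 1
Remaining for Alice: 1
Alice's hat is red.

red


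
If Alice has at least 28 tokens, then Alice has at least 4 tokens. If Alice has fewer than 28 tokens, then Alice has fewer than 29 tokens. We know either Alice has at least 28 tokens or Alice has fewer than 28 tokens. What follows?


Constructive dilemma: (P → Q) ∧ (R → S), P ∨ R ⊢ Q ∨ S
Premise 1: Alice has at least 28 tokens → Alice has at least 4 tokens
Premise 2: Alice has fewer than 28 tokens → Alice has fewer than 29 tokens
Premise 3: Alice has at least 28 tokens ∨ Alice has fewer than 28 tokens
Case 1: Assuming Alice has at least 28 tokens, then by Premise 1, Alice has at least 4 tokens.
Case 2: Assuming Alice has fewer than 28 tokens, then by Premise 2, Alice has fewer than 29 tokens.
Since one of Alice has at least 28 tokens or Alice has fewer than 28 tokens must hold, we get Alice has at least 4 tokens or Alice has fewer than 29 tokens.

Alice has at least 4 tokens or Alice has fewer than 29 tokens.


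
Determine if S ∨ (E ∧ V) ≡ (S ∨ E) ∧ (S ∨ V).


Expression 1: S ∨ (E ∧ V)
Expression 2: (S ∨ E) ∧ (S ∨ V)
Truth table (S E V | Expr1 Expr2):
  T T T |   T     T
  T T F |   T     T
  T F T |   T     T
  T F F |   T     T
  F T T |   T     T
  F T F |   F     F
  F F T |   F     F
  F F F |   F     F
All 8 rows agree, so the expressions are logically equivalent.

Yes


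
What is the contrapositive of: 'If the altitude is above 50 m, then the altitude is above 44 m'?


Original: If the altitude is above 50 m, then the altitude is above 44 m
Contrapositive: If ¬Q, then ¬P
Negate Q: not (the altitude is above 44 m)
Negate P: not (the altitude is above 50 m)

If not (the altitude is above 44 m), then not (the altitude is above 50 m).


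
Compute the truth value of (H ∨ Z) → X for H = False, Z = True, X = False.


H = False, Z = True, X = False
Step 1: H ∨ Z = False OR True = True
Step 2: (True) → X: false only when antecedent=True and X=False.
Result: False

False


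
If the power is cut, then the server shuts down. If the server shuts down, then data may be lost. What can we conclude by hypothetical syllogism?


Hypothetical syllogism: P → Q, Q → R ⊢ P → R
Premise 1: the power is cut → the server shuts down
Premise 2: the server shuts down → data may be lost
Chain the implications: the middle term (the server shuts down) links the two.
Conclusion: If the power is cut, then data may be lost.

If the power is cut, then data may be lost.


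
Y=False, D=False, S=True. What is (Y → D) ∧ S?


Y = False, D = False, S = True
Expression: (Y → D) ∧ S
Step 1: Y → D = False → False (false only if Y=True, D=False) = True
Step 2: (True) ∧ S = True AND True = True

True


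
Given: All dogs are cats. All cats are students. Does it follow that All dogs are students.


Premise 1: All dogs are cats.
Premise 2: All cats are students.
Conclusion: All dogs are students.
Barbara syllogism (AAA-1): All A are B, All B are C → All A are C.
Middle term (cats) distributed in premise 2.

Valid


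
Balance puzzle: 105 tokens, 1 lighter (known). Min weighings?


Each weighing has 3 outcomes (left heavy / balance / right heavy), so k weighings distinguish at most 3^k cases; splitting into three near-equal groups achieves this.
Need 3^k ≥ 105: 3^4 = 81 < 105 ≤ 3^5 = 243
k = ⌈log₃(105)⌉ = 5

5


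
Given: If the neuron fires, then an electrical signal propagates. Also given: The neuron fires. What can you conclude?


Modus ponens: P → Q, P ⊢ Q
P: the neuron fires
Q: an electrical signal propagates
We have P → Q and P is true.
By modus ponens, Q must be true.

An electrical signal propagates


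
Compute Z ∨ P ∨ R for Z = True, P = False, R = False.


Z = True, P = False, R = False
Step 1: Z ∨ P = True OR False = True
Step 2: True ∨ R = True OR False = True
OR is true when at least one operand is true.

True


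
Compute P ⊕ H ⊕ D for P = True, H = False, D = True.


P = True, H = False, D = True
Step 1: P ⊕ H = True XOR False = True
Step 2: True ⊕ D = True XOR True = False
XOR is true when an odd number of operands are true.

False


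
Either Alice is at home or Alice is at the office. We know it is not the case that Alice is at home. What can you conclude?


Disjunctive syllogism: P ∨ Q, ¬P ⊢ Q
Disjunction: Alice is at home ∨ Alice is at the office
We know it is not the case that Alice is at home.
By disjunctive syllogism, the other disjunct must be true.

Alice is at the office


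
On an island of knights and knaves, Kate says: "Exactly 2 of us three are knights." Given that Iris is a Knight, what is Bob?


Kate claims exactly 2 knights among Kate, Iris, Bob.
Given: Iris is a Knight.

Case 1: Kate is a Knight (tells truth)
  Then exactly 2 of the three are knights.
  Counting Kate, Iris: 2 knight(s) so far. Need 0 more → Bob = Knave.
Case 2: Kate is a Knave (lies)
  Then the count is NOT 2.
  If Bob = Knight, count = 2 = 2 → claim would be true, contradicts lie.
  If Bob = Knave, count = 1 ≠ 2 → lie confirmed ✓

Bob is a Knave.

Knave


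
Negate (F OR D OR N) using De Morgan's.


De Morgan's law: ¬(P ∨ Q ∨ R) ≡ ¬P ∧ ¬Q ∧ ¬R
¬(F ∨ D ∨ N) = ¬F ∧ ¬D ∧ ¬N

¬F ∧ ¬D ∧ ¬N


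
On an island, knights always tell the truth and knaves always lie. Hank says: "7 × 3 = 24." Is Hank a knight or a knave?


Statement: "7 × 3 = 24."
Actual: 7 × 3 = 21
Claimed: 24
Statement is FALSE → Hank lies → Knave

Knave


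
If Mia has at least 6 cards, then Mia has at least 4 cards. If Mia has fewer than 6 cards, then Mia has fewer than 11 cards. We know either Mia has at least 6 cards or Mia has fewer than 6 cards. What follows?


Constructive dilemma: (P → Q) ∧ (R → S), P ∨ R ⊢ Q ∨ S
Premise 1: Mia has at least 6 cards → Mia has at least 4 cards
Premise 2: Mia has fewer than 6 cards → Mia has fewer than 11 cards
Premise 3: Mia has at least 6 cards ∨ Mia has fewer than 6 cards
Case 1: Assuming Mia has at least 6 cards, then by Premise 1, Mia has at least 4 cards.
Case 2: Assuming Mia has fewer than 6 cards, then by Premise 2, Mia has fewer than 11 cards.
Since one of Mia has at least 6 cards or Mia has fewer than 6 cards must hold, we get Mia has at least 4 cards or Mia has fewer than 11 cards.

Mia has at least 4 cards or Mia has fewer than 11 cards.


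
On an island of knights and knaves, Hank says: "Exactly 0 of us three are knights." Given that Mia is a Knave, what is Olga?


Hank claims exactly 0 knights among Hank, Mia, Olga.
Given: Mia is a Knave.

Case 1: Hank is a Knight (tells truth)
  Then exactly 0 of the three are knights.
  Counting Hank, Mia: 1 knight(s) so far. Need -1 more → impossible.
Case 2: Hank is a Knave (lies)
  Then the count is NOT 0.
  If Olga = Knave, count = 0 = 0 → claim would be true, contradicts lie.
  If Olga = Knight, count = 1 ≠ 0 → lie confirmed ✓

Olga is a Knight.

Knight


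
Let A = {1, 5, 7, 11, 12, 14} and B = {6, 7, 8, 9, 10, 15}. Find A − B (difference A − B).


A = {1, 5, 7, 11, 12, 14}
B = {6, 7, 8, 9, 10, 15}
Operation: difference A − B
In A but not B: 1, 5, 11, 12, 14

{1, 5, 11, 12, 14}


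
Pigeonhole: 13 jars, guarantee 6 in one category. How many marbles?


Pigeonhole: to guarantee k in one of n categories, need (k-1)×n + 1.
k = 6, n = 13
Minimum = (6-1) × 13 + 1 = 5 × 13 + 1

66


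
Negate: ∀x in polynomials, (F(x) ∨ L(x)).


Original: ∀x (F(x) ∨ L(x))
Rule: ¬∀→∃, ¬∃→∀, negate predicate.
Negation: ∃x (¬F(x) ∧ ¬L(x))

∃x (¬F(x) ∧ ¬L(x))


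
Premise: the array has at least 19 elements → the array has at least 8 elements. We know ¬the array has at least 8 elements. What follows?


Modus tollens: P → Q, ¬Q ⊢ ¬P
P: the array has at least 19 elements
Q: the array has at least 8 elements
We have P → Q and Q is false.
By modus tollens, P must be false.

It is not the case that the array has at least 19 elements


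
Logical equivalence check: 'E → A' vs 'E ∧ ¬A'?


Expression 1: E → A
Expression 2: E ∧ ¬A
Truth table (E A | Expr1 Expr2):
  T T |   T     F   ← differ
  T F |   F     T   ← differ
  F T |   T     F   ← differ
  F F |   T     F   ← differ
Counterexample: E=T, A=T gives Expr1 = T but Expr2 = F, so the expressions are NOT logically equivalent.

No


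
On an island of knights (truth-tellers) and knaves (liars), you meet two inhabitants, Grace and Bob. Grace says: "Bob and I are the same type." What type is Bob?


Grace says: "Bob and I are the same type."
Case 1: Grace is a Knight (truth-teller)
  Statement is true → they ARE the same → Bob is also a Knight
Case 2: Grace is a Knave (liar)
  Statement is false → they are NOT the same → Bob is a Knight
In both cases, Bob is a Knight.

Knight


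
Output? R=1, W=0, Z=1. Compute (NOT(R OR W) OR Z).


R OR W = 1
NOT(1) = 0
0 OR 1 = 1

1


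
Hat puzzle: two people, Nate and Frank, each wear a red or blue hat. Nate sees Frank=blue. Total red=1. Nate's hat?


Total red = 1, Frank = blue
Red accounted for: 0
Remaining for Nate: 1
Nate's hat is red.

red


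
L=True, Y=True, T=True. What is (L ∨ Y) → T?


L = True, Y = True, T = True
Expression: (L ∨ Y) → T
Step 1: L ∨ Y = True OR True = True
Step 2: (True) → T = True → True (false only if antecedent True and consequent False) = True

True


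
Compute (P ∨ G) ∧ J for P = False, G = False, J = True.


P = False, G = False, J = True
Step 1: P ∨ G = False OR False = False
Step 2: False ∧ J = False AND True = False
OR is true when at least one operand is true; AND requires both.

False


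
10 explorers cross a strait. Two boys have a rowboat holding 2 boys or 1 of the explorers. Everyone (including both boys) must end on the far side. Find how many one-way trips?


Per crossing of one of the explorers: boys→, one←, one of the explorers→, one← = 4 trips
10 × 4 = 40, + 1 final boys→ = 41
Minimum trips = 41

41


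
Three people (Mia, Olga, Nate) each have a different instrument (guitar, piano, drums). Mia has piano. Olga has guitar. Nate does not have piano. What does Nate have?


From clues:
  Mia → piano
  Olga → guitar
By elimination, Nate gets the remaining.

drums


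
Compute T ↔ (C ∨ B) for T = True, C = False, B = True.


T = True, C = False, B = True
Step 1: C ∨ B = False OR True = True
Step 2: T ↔ (True): true when both sides have same truth value.
Result: True ↔ True = True

True


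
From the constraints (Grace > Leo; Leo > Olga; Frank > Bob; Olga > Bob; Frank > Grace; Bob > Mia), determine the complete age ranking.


Constraints: Grace > Leo; Leo > Olga; Frank > Bob; Olga > Bob; Frank > Grace; Bob > Mia
Method: at each step, the next-highest is the one remaining person who never appears on the smaller side of a constraint between remaining people.
  Step 1: remaining {Bob, Olga, Grace, Frank, Mia, Leo}; on the smaller side: {Bob, Olga, Grace, Mia, Leo} → Frank is next (Frank > Bob; Frank > Grace).
  Step 2: remaining {Bob, Olga, Grace, Mia, Leo}; on the smaller side: {Bob, Olga, Mia, Leo} → Grace is next (Grace > Leo).
  Step 3: remaining {Bob, Olga, Mia, Leo}; on the smaller side: {Bob, Olga, Mia} → Leo is next (Leo > Olga).
  Step 4: remaining {Bob, Olga, Mia}; on the smaller side: {Bob, Mia} → Olga is next (Olga > Bob).
  Step 5: remaining {Bob, Mia}; on the smaller side: {Mia} → Bob is next (Bob > Mia).
  Step 6: only Mia remains → lowest.
Final ranking (highest to lowest):

Frank > Grace > Leo > Olga > Bob > Mia


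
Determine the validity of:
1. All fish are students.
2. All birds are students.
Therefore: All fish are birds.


Premise 1: All fish are students.
Premise 2: All birds are students.
Conclusion: All fish are birds.
Fallacy: undistributed middle. students is predicate in both.
Counterexample: fish and birds could be disjoint subsets of students.

Invalid


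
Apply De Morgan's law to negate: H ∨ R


De Morgan's law: ¬(P ∨ Q) ≡ ¬P ∧ ¬Q
¬(H ∨ R) = ¬H ∧ ¬R

¬H ∧ ¬R


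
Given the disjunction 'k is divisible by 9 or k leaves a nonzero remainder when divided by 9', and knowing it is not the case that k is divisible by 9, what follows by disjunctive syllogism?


Disjunctive syllogism: P ∨ Q, ¬P ⊢ Q
Disjunction: k is divisible by 9 ∨ k leaves a nonzero remainder when divided by 9
We know it is not the case that k is divisible by 9.
By disjunctive syllogism, the other disjunct must be true.

k leaves a nonzero remainder when divided by 9


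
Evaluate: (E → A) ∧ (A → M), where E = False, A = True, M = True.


E = False, A = True, M = True
Step 1: E → A is false only when E=True and A=False. Result: True
Step 2: A → M is false only when A=True and M=False. Result: True
Step 3: True ∧ True = True

True


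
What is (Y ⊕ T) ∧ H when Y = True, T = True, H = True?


Y = True, T = True, H = True
Step 1: Y ⊕ T = True XOR True = False
Step 2: False ∧ H = False AND True = False
XOR true when exactly one of Y,T is true; then AND with H.

False


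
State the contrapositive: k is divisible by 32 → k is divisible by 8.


Original: If k is divisible by 32, then k is divisible by 8
Contrapositive: If ¬Q, then ¬P
Negate Q: not (k is divisible by 8)
Negate P: not (k is divisible by 32)

If not (k is divisible by 8), then not (k is divisible by 32).


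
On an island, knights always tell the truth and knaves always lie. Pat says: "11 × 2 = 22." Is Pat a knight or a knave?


Statement: "11 × 2 = 22."
Actual: 11 × 2 = 22
Claimed: 22
Statement is TRUE → Pat tells the truth → Knight

Knight


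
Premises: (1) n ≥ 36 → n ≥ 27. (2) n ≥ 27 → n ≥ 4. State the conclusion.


Hypothetical syllogism: P → Q, Q → R ⊢ P → R
Premise 1: n ≥ 36 → n ≥ 27
Premise 2: n ≥ 27 → n ≥ 4
Chain the implications: the middle term (n ≥ 27) links the two.
Conclusion: If n ≥ 36, then n ≥ 4.

If n ≥ 36, then n ≥ 4.


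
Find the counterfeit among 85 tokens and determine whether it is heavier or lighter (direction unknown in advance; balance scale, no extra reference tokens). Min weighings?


Let n = 85. 170 possibilities (n tokens × lighter/heavier); each weighing has 3 outcomes.
Bound for k weighings: say the first weighing puts j tokens on each pan. If it tips, the 2j weighed tokens remain suspects (each with a known direction) and k-1 weighings give 3^(k-1) outcomes; 3^(k-1) is odd, so 2j ≤ 3^(k-1) - 1. If it balances, the n - 2j unweighed tokens remain with direction unknown: 2(n - 2j) ≤ 3^(k-1) - 1 by the same parity argument. Adding, n ≤ (3^(k-1) - 1) + (3^(k-1) - 1)/2 = (3^k - 3)/2, and the classical three-group strategy achieves this (3 tokens in 2 weighings, 12 in 3, 39 in 4, 120 in 5).
So we need the smallest k with (3^k - 3)/2 ≥ 85.
k = 4: (3^4 - 3)/2 = 39 < 85 ✗
k = 5: (3^5 - 3)/2 = 120 ≥ 85 ✓

5


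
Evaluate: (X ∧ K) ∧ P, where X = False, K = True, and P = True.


X = False, K = True, P = True
Step 1: X ∧ K = False AND True = False
Step 2: False ∧ P = False AND True = False
AND is true only when ALL operands are true.

False


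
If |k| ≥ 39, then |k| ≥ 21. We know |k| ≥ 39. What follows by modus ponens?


Modus ponens: P → Q, P ⊢ Q
P: |k| ≥ 39
Q: |k| ≥ 21
We have P → Q and P is true.
By modus ponens, Q must be true.

|k| ≥ 21


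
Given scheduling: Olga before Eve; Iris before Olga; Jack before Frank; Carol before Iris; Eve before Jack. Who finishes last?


Constraints: Olga before Eve; Iris before Olga; Jack before Frank; Carol before Iris; Eve before Jack
The last task can have nothing scheduled after it, so it must never appear on the left of a 'before'.
Tasks appearing before some other task: Olga, Iris, Jack, Carol, Eve.
The only task not in that list is Frank → it is last.

Frank


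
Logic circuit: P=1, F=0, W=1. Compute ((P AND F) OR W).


P AND F = 1&0 = 0
0 OR 1 = 1

1


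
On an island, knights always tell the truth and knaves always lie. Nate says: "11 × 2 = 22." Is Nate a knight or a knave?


Statement: "11 × 2 = 22."
Actual: 11 × 2 = 22
Claimed: 22
Statement is TRUE → Nate tells the truth → Knight

Knight


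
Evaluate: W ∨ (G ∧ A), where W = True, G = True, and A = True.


W = True, G = True, A = True
Step 1: G ∧ A = True AND True = True
Step 2: W ∨ True = True OR True = True
AND evaluated first (higher precedence); then OR applied.

True


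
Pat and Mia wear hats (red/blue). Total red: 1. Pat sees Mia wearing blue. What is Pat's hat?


Total red = 1, Mia = blue
Red accounted for: 0
Remaining for Pat: 1
Pat's hat is red.

red


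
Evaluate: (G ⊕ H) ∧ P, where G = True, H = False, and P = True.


G = True, H = False, P = True
Step 1: G ⊕ H = True XOR False = True
Step 2: True ∧ P = True AND True = True
XOR true when exactly one of G,H is true; then AND with P.

True


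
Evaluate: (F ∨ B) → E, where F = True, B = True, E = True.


F = True, B = True, E = True
Step 1: F ∨ B = True OR True = True
Step 2: (True) → E: false only when antecedent=True and E=False.
Result: True

True


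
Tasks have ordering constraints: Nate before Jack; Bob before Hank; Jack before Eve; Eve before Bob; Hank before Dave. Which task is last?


Constraints: Nate before Jack; Bob before Hank; Jack before Eve; Eve before Bob; Hank before Dave
The last task can have nothing scheduled after it, so it must never appear on the left of a 'before'.
Tasks appearing before some other task: Nate, Bob, Jack, Eve, Hank.
The only task not in that list is Dave → it is last.

Dave


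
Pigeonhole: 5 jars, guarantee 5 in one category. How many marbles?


Pigeonhole: to guarantee k in one of n categories, need (k-1)×n + 1.
k = 5, n = 5
Minimum = (5-1) × 5 + 1 = 4 × 5 + 1

21


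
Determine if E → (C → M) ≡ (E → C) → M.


Expression 1: E → (C → M)
Expression 2: (E → C) → M
Truth table (E C M | Expr1 Expr2):
  T T T |   T     T
  T T F |   F     F
  T F T |   T     T
  T F F |   T     T
  F T T |   T     T
  F T F |   T     F   ← differ
  F F T |   T     T
  F F F |   T     F   ← differ
Counterexample: E=F, C=T, M=F gives Expr1 = T but Expr2 = F, so the expressions are NOT logically equivalent.

No


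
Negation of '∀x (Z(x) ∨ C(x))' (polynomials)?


Original: ∀x (Z(x) ∨ C(x))
Rule: ¬∀→∃, ¬∃→∀, negate predicate.
Negation: ∃x (¬Z(x) ∧ ¬C(x))

∃x (¬Z(x) ∧ ¬C(x))


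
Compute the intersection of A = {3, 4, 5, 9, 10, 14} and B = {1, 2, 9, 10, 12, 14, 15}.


A = {3, 4, 5, 9, 10, 14}
B = {1, 2, 9, 10, 12, 14, 15}
Operation: intersection
Elements in both: 9, 10, 14

{9, 10, 14}


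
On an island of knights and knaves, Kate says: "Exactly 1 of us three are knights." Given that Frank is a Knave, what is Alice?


Kate claims exactly 1 knights among Kate, Frank, Alice.
Given: Frank is a Knave.

Case 1: Kate is a Knight (tells truth)
  Then exactly 1 of the three are knights.
  Counting Kate, Frank: 1 knight(s) so far. Need 0 more → Alice = Knave.
Case 2: Kate is a Knave (lies)
  Then the count is NOT 1.
  If Alice = Knight, count = 1 = 1 → claim would be true, contradicts lie.
  If Alice = Knave, count = 0 ≠ 1 → lie confirmed ✓

Alice is a Knave.

Knave


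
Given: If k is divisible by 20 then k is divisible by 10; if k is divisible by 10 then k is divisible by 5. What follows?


Hypothetical syllogism: P → Q, Q → R ⊢ P → R
Premise 1: k is divisible by 20 → k is divisible by 10
Premise 2: k is divisible by 10 → k is divisible by 5
Chain the implications: the middle term (k is divisible by 10) links the two.
Conclusion: If k is divisible by 20, then k is divisible by 5.

If k is divisible by 20, then k is divisible by 5.


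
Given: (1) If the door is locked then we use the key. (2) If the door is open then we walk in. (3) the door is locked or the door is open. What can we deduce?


Constructive dilemma: (P → Q) ∧ (R → S), P ∨ R ⊢ Q ∨ S
Premise 1: the door is locked → we use the key
Premise 2: the door is open → we walk in
Premise 3: the door is locked ∨ the door is open
Case 1: Assuming the door is locked, then by Premise 1, we use the key.
Case 2: Assuming the door is open, then by Premise 2, we walk in.
Since one of the door is locked or the door is open must hold, we get we use the key or we walk in.

We use the key or we walk in.


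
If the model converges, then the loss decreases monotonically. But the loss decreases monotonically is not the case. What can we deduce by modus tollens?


Modus tollens: P → Q, ¬Q ⊢ ¬P
P: the model converges
Q: the loss decreases monotonically
We have P → Q and Q is false.
By modus tollens, P must be false.

It is not the case that the model converges


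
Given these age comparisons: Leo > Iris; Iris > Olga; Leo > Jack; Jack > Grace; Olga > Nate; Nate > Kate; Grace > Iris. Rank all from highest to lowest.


Constraints: Leo > Iris; Iris > Olga; Leo > Jack; Jack > Grace; Olga > Nate; Nate > Kate; Grace > Iris
Method: at each step, the next-highest is the one remaining person who never appears on the smaller side of a constraint between remaining people.
  Step 1: remaining {Olga, Grace, Iris, Nate, Jack, Kate, Leo}; on the smaller side: {Olga, Grace, Iris, Nate, Jack, Kate} → Leo is next (Leo > Iris; Leo > Jack).
  Step 2: remaining {Olga, Grace, Iris, Nate, Jack, Kate}; on the smaller side: {Olga, Grace, Iris, Nate, Kate} → Jack is next (Jack > Grace).
  Step 3: remaining {Olga, Grace, Iris, Nate, Kate}; on the smaller side: {Olga, Iris, Nate, Kate} → Grace is next (Grace > Iris).
  Step 4: remaining {Olga, Iris, Nate, Kate}; on the smaller side: {Olga, Nate, Kate} → Iris is next (Iris > Olga).
  Step 5: remaining {Olga, Nate, Kate}; on the smaller side: {Nate, Kate} → Olga is next (Olga > Nate).
  Step 6: remaining {Nate, Kate}; on the smaller side: {Kate} → Nate is next (Nate > Kate).
  Step 7: only Kate remains → lowest.
Final ranking (highest to lowest):

Leo > Jack > Grace > Iris > Olga > Nate > Kate


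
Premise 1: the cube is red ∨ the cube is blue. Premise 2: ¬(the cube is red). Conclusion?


Disjunctive syllogism: P ∨ Q, ¬P ⊢ Q
Disjunction: the cube is red ∨ the cube is blue
We know it is not the case that the cube is red.
By disjunctive syllogism, the other disjunct must be true.

The cube is blue


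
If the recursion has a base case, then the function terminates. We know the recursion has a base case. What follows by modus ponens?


Modus ponens: P → Q, P ⊢ Q
P: the recursion has a base case
Q: the function terminates
We have P → Q and P is true.
By modus ponens, Q must be true.

The function terminates


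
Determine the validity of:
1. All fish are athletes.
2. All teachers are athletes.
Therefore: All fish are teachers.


Premise 1: All fish are athletes.
Premise 2: All teachers are athletes.
Conclusion: All fish are teachers.
Fallacy: undistributed middle. athletes is predicate in both.
Counterexample: fish and teachers could be disjoint subsets of athletes.

Invalid


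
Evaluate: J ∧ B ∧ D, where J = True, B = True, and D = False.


J = True, B = True, D = False
Step 1: J ∧ B = True AND True = True
Step 2: (True) ∧ D = (True) AND False = False
AND is true only when ALL operands are true.

False


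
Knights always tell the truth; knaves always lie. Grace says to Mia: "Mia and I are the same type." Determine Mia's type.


Grace says: "Mia and I are the same type."
Case 1: Grace is a Knight (truth-teller)
  Statement is true → they ARE the same → Mia is also a Knight
Case 2: Grace is a Knave (liar)
  Statement is false → they are NOT the same → Mia is a Knight
In both cases, Mia is a Knight.

Knight


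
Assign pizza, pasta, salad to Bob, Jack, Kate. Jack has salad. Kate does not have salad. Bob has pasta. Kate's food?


From clues:
  Bob → pasta
  Jack → salad
By elimination, Kate gets the remaining.

pizza


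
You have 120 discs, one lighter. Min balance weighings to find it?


Each weighing has 3 outcomes (left heavy / balance / right heavy), so k weighings distinguish at most 3^k cases; splitting into three near-equal groups achieves this.
Need 3^k ≥ 120: 3^4 = 81 < 120 ≤ 3^5 = 243
k = ⌈log₃(120)⌉ = 5

5


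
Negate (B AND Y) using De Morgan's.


De Morgan's law: ¬(P ∧ Q) ≡ ¬P ∨ ¬Q
¬(B ∧ Y) = ¬B ∨ ¬Y

¬B ∨ ¬Y


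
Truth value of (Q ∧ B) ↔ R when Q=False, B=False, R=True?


Q = False, B = False, R = True
Expression: (Q ∧ B) ↔ R
Step 1: Q ∧ B = False AND False = False
Step 2: (False) ↔ R = (False iff True) = False

False


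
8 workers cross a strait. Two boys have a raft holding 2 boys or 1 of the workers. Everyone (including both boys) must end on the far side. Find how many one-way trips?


Per crossing of one of the workers: boys→, one←, one of the workers→, one← = 4 trips
8 × 4 = 32, + 1 final boys→ = 33
Minimum trips = 33

33


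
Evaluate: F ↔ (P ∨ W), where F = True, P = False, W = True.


F = True, P = False, W = True
Step 1: P ∨ W = False OR True = True
Step 2: F ↔ (True): true when both sides have same truth value.
Result: True ↔ True = True

True


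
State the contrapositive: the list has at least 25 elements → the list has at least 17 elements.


Original: If the list has at least 25 elements, then the list has at least 17 elements
Contrapositive: If ¬Q, then ¬P
Negate Q: not (the list has at least 17 elements)
Negate P: not (the list has at least 25 elements)

If not (the list has at least 17 elements), then not (the list has at least 25 elements).


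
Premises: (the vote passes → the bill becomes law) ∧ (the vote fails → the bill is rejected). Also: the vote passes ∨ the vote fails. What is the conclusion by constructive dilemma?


Constructive dilemma: (P → Q) ∧ (R → S), P ∨ R ⊢ Q ∨ S
Premise 1: the vote passes → the bill becomes law
Premise 2: the vote fails → the bill is rejected
Premise 3: the vote passes ∨ the vote fails
Case 1: Assuming the vote passes, then by Premise 1, the bill becomes law.
Case 2: Assuming the vote fails, then by Premise 2, the bill is rejected.
Since one of the vote passes or the vote fails must hold, we get the bill becomes law or the bill is rejected.

The bill becomes law or the bill is rejected.


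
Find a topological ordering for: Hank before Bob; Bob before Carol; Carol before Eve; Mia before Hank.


Constraints: Hank before Bob; Bob before Carol; Carol before Eve; Mia before Hank
Method: repeatedly schedule the remaining task that has no remaining task required before it.
  Step 1: remaining {Carol, Eve, Hank, Bob, Mia}; every task except Mia still has a predecessor pending → schedule Mia.
  Step 2: remaining {Carol, Eve, Hank, Bob}; every task except Hank still has a predecessor pending → schedule Hank.
  Step 3: remaining {Carol, Eve, Bob}; every task except Bob still has a predecessor pending → schedule Bob.
  Step 4: remaining {Carol, Eve}; every task except Carol still has a predecessor pending → schedule Carol.
  Step 5: only Eve remains → schedule Eve.
Resulting order:

Mia → Hank → Bob → Carol → Eve


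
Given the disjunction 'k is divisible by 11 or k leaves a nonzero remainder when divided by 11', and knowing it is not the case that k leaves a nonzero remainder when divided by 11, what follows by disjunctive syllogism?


Disjunctive syllogism: P ∨ Q, ¬P ⊢ Q
Disjunction: k is divisible by 11 ∨ k leaves a nonzero remainder when divided by 11
We know it is not the case that k leaves a nonzero remainder when divided by 11.
By disjunctive syllogism, the other disjunct must be true.

k is divisible by 11


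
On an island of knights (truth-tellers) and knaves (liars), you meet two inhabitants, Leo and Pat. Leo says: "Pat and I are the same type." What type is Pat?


Leo says: "Pat and I are the same type."
Case 1: Leo is a Knight (truth-teller)
  Statement is true → they ARE the same → Pat is also a Knight
Case 2: Leo is a Knave (liar)
  Statement is false → they are NOT the same → Pat is a Knight
In both cases, Pat is a Knight.

Knight


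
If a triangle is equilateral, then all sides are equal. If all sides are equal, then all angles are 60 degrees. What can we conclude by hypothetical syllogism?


Hypothetical syllogism: P → Q, Q → R ⊢ P → R
Premise 1: a triangle is equilateral → all sides are equal
Premise 2: all sides are equal → all angles are 60 degrees
Chain the implications: the middle term (all sides are equal) links the two.
Conclusion: If a triangle is equilateral, then all angles are 60 degrees.

If a triangle is equilateral, then all angles are 60 degrees.


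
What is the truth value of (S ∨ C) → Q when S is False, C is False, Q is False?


S = False, C = False, Q = False
Step 1: S ∨ C = False OR False = False
Step 2: (False) → Q: false only when antecedent=True and Q=False.
Result: True

True


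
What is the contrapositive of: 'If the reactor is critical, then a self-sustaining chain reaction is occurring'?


Original: If the reactor is critical, then a self-sustaining chain reaction is occurring
Contrapositive: If ¬Q, then ¬P
Negate Q: not (a self-sustaining chain reaction is occurring)
Negate P: not (the reactor is critical)

If not (a self-sustaining chain reaction is occurring), then not (the reactor is critical).


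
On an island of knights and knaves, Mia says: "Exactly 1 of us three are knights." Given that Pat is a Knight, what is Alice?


Mia claims exactly 1 knights among Mia, Pat, Alice.
Given: Pat is a Knight.

Case 1: Mia is a Knight (tells truth)
  Then exactly 1 of the three are knights.
  Counting Mia, Pat: 2 knight(s) so far. Need -1 more → impossible.
Case 2: Mia is a Knave (lies)
  Then the count is NOT 1.
  If Alice = Knave, count = 1 = 1 → claim would be true, contradicts lie.
  If Alice = Knight, count = 2 ≠ 1 → lie confirmed ✓

Alice is a Knight.

Knight


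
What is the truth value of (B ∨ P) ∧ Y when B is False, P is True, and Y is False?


B = False, P = True, Y = False
Step 1: B ∨ P = False OR True = True
Step 2: True ∧ Y = True AND False = False
OR is true when at least one operand is true; AND requires both.

False
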